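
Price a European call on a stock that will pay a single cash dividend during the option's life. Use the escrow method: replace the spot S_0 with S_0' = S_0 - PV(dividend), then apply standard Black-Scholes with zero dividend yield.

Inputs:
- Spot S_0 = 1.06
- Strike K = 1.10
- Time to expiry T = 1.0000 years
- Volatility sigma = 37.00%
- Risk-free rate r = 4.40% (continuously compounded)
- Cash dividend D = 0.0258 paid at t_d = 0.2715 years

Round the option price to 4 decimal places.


Answer: Price = 0.1443

Derivation:
PV(D) = D * exp(-r * t_d) = 0.0258 * 0.98812507 = 0.02549363
S_0' = S_0 - PV(D) = 1.0600 - 0.02549363 = 1.03450637
d1 = (ln(S_0'/K) + (r + sigma^2/2)*T) / (sigma*sqrt(T)) = 0.13801135
d2 = d1 - sigma*sqrt(T) = -0.23198865
exp(-rT) = 0.95695396
N(d1) = 0.55488428; N(d2) = 0.40827341
C = S_0' * N(d1) - K * exp(-rT) * N(d2) = 1.03450637 * 0.55488428 - 1.1000 * 0.95695396 * 0.40827341 = 0.1443


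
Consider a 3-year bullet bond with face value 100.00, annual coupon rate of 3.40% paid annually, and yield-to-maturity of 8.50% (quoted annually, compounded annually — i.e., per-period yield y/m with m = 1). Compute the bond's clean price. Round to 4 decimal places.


Coupon per period c = face * coupon_rate / m = 3.400000
Periods per year m = 1; per-period yield y/m = 0.085000
Number of cashflows N = 3
Cashflows (t years, CF_t, discount factor 1/(1+y/m)^(m*t), PV):
  t = 1.0000: CF_t = 3.400000, DF = 0.921659, PV = 3.133641
  t = 2.0000: CF_t = 3.400000, DF = 0.849455, PV = 2.888148
  t = 3.0000: CF_t = 103.400000, DF = 0.782908, PV = 80.952697
Price P = sum_t PV_t = 86.974486

Answer: Price = 86.9745


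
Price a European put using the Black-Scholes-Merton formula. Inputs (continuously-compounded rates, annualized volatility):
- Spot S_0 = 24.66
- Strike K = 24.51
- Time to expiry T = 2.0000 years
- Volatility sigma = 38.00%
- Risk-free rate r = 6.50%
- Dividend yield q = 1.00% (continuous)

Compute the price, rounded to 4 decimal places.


Answer: Price = 3.6248

Derivation:
d1 = (ln(S/K) + (r - q + 0.5*sigma^2) * T) / (sigma * sqrt(T)) = 0.48474273
d2 = d1 - sigma * sqrt(T) = -0.05265843
exp(-rT) = 0.87809543; exp(-qT) = 0.98019867
P = K * exp(-rT) * N(-d2) - S_0 * exp(-qT) * N(-d1)
N(-d1) = 0.31392943; N(-d2) = 0.52099797
P = 24.5100 * 0.87809543 * 0.52099797 - 24.6600 * 0.98019867 * 0.31392943 = 3.6248


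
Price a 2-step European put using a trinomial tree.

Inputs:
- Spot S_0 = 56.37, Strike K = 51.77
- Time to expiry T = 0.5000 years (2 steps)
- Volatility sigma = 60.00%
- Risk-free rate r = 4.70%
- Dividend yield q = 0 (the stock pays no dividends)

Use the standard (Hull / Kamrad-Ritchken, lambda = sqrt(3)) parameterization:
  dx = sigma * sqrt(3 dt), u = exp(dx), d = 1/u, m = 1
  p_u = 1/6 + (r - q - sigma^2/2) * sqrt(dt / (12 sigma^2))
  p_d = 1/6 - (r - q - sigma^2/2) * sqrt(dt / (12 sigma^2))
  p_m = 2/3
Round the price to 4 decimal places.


dt = T/N = 0.250000; dx = sigma*sqrt(3*dt) = 0.519615
u = exp(dx) = 1.681381; d = 1/u = 0.594749
p_u = 0.134672, p_m = 0.666667, p_d = 0.198661
Discount per step: exp(-r*dt) = 0.988319
Stock lattice S(k, j) with j the centered position index:
  k=0: S(0,+0) = 56.3700
  k=1: S(1,-1) = 33.5260; S(1,+0) = 56.3700; S(1,+1) = 94.7794
  k=2: S(2,-2) = 19.9396; S(2,-1) = 33.5260; S(2,+0) = 56.3700; S(2,+1) = 94.7794; S(2,+2) = 159.3603
Terminal payoffs V(N, j) = max(K - S_T, 0):
  V(2,-2) = 31.830422; V(2,-1) = 18.243980; V(2,+0) = 0.000000; V(2,+1) = 0.000000; V(2,+2) = 0.000000
Backward induction: V(k, j) = exp(-r*dt) * [p_u * V(k+1, j+1) + p_m * V(k+1, j) + p_d * V(k+1, j-1)]
  V(1,-1) = exp(-r*dt) * [p_u*0.000000 + p_m*18.243980 + p_d*31.830422] = 18.270191
  V(1,+0) = exp(-r*dt) * [p_u*0.000000 + p_m*0.000000 + p_d*18.243980] = 3.582039
  V(1,+1) = exp(-r*dt) * [p_u*0.000000 + p_m*0.000000 + p_d*0.000000] = 0.000000
  V(0,+0) = exp(-r*dt) * [p_u*0.000000 + p_m*3.582039 + p_d*18.270191] = 5.947316

Answer: Price = V(0,0) = 5.9473


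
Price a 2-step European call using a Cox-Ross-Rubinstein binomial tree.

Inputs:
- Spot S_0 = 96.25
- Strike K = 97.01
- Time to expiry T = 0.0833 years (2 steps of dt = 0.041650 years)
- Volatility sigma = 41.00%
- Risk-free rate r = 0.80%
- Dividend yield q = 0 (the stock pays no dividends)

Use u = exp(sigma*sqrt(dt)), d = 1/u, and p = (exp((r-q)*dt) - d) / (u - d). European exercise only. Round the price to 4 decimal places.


Answer: Price = V(0,0) = 3.8795

Derivation:
dt = T/N = 0.041650
u = exp(sigma*sqrt(dt)) = 1.087275; d = 1/u = 0.919731
p = (exp((r-q)*dt) - d) / (u - d) = 0.481083
Discount per step: exp(-r*dt) = 0.999667
Stock lattice S(k, i) with i counting down-moves:
  k=0: S(0,0) = 96.2500
  k=1: S(1,0) = 104.6502; S(1,1) = 88.5241
  k=2: S(2,0) = 113.7835; S(2,1) = 96.2500; S(2,2) = 81.4183
Terminal payoffs V(N, i) = max(S_T - K, 0):
  V(2,0) = 16.773474; V(2,1) = 0.000000; V(2,2) = 0.000000
Backward induction: V(k, i) = exp(-r*dt) * [p * V(k+1, i) + (1-p) * V(k+1, i+1)].
  V(1,0) = exp(-r*dt) * [p*16.773474 + (1-p)*0.000000] = 8.066740
  V(1,1) = exp(-r*dt) * [p*0.000000 + (1-p)*0.000000] = 0.000000
  V(0,0) = exp(-r*dt) * [p*8.066740 + (1-p)*0.000000] = 3.879477


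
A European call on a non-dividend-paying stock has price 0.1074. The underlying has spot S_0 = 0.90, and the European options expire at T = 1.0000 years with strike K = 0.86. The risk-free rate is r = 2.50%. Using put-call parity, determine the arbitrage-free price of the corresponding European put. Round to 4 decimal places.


Answer: Put price = 0.0462

Derivation:
Put-call parity: C - P = S_0 * exp(-qT) - K * exp(-rT).
S_0 * exp(-qT) = 0.9000 * 1.00000000 = 0.90000000
K * exp(-rT) = 0.8600 * 0.97530991 = 0.83876652
P = C - S*exp(-qT) + K*exp(-rT)
P = 0.1074 - 0.90000000 + 0.83876652 = 0.0462


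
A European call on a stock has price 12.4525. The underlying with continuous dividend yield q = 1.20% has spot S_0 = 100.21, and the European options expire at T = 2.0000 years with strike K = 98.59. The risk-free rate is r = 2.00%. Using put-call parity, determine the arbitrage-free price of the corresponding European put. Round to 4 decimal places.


Put-call parity: C - P = S_0 * exp(-qT) - K * exp(-rT).
S_0 * exp(-qT) = 100.2100 * 0.97628571 = 97.83359097
K * exp(-rT) = 98.5900 * 0.96078944 = 94.72423081
P = C - S*exp(-qT) + K*exp(-rT)
P = 12.4525 - 97.83359097 + 94.72423081 = 9.3431

Answer: Put price = 9.3431


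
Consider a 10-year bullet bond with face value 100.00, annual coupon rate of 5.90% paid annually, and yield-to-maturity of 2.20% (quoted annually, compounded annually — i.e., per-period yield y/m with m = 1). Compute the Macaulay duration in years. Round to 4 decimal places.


Coupon per period c = face * coupon_rate / m = 5.900000
Periods per year m = 1; per-period yield y/m = 0.022000
Number of cashflows N = 10
Cashflows (t years, CF_t, discount factor 1/(1+y/m)^(m*t), PV):
  t = 1.0000: CF_t = 5.900000, DF = 0.978474, PV = 5.772994
  t = 2.0000: CF_t = 5.900000, DF = 0.957411, PV = 5.648722
  t = 3.0000: CF_t = 5.900000, DF = 0.936801, PV = 5.527125
  t = 4.0000: CF_t = 5.900000, DF = 0.916635, PV = 5.408146
  t = 5.0000: CF_t = 5.900000, DF = 0.896903, PV = 5.291728
  t = 6.0000: CF_t = 5.900000, DF = 0.877596, PV = 5.177816
  t = 7.0000: CF_t = 5.900000, DF = 0.858704, PV = 5.066356
  t = 8.0000: CF_t = 5.900000, DF = 0.840220, PV = 4.957296
  t = 9.0000: CF_t = 5.900000, DF = 0.822133, PV = 4.850583
  t = 10.0000: CF_t = 105.900000, DF = 0.804435, PV = 85.189683
Price P = sum_t PV_t = 132.890451
Macaulay numerator sum_t t * PV_t:
  t * PV_t at t = 1.0000: 5.772994
  t * PV_t at t = 2.0000: 11.297444
  t * PV_t at t = 3.0000: 16.581376
  t * PV_t at t = 4.0000: 21.632585
  t * PV_t at t = 5.0000: 26.458641
  t * PV_t at t = 6.0000: 31.066898
  t * PV_t at t = 7.0000: 35.464495
  t * PV_t at t = 8.0000: 39.658367
  t * PV_t at t = 9.0000: 43.655248
  t * PV_t at t = 10.0000: 851.896830
Macaulay duration D = (sum_t t * PV_t) / P = 1083.484879 / 132.890451 = 8.153218

Answer: Macaulay duration = 8.1532 years


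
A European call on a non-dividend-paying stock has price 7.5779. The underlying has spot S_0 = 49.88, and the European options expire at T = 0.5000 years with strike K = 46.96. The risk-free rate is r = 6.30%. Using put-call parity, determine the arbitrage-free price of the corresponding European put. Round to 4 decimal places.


Put-call parity: C - P = S_0 * exp(-qT) - K * exp(-rT).
S_0 * exp(-qT) = 49.8800 * 1.00000000 = 49.88000000
K * exp(-rT) = 46.9600 * 0.96899096 = 45.50381532
P = C - S*exp(-qT) + K*exp(-rT)
P = 7.5779 - 49.88000000 + 45.50381532 = 3.2017

Answer: Put price = 3.2017


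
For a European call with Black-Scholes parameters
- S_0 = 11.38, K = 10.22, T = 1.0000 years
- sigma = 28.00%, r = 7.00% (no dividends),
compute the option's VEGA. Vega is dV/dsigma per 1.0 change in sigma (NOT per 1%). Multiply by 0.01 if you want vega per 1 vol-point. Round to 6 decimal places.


d1 = 0.7739672997; d2 = 0.4939672997
phi(d1) = 0.2956877667; exp(-qT) = 1.0000000000; exp(-rT) = 0.9323938199
Vega = S * exp(-qT) * phi(d1) * sqrt(T) = 11.3800 * 1.0000000000 * 0.2956877667 * 1.0000000000 = 3.364927

Answer: Vega = 3.364927


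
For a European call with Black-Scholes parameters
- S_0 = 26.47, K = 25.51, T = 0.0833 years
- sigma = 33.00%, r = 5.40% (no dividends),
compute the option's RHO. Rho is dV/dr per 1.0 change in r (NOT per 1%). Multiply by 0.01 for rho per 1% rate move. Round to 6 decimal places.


Answer: Rho = 1.376723

Derivation:
d1 = 0.4827127653; d2 = 0.3874690253
phi(d1) = 0.3550685747; exp(-qT) = 1.0000000000; exp(-rT) = 0.9955119017
N(d2) = 0.6507954941
Rho = K*T*exp(-rT)*N(d2) = 25.5100 * 0.0833 * 0.9955119017 * 0.6507954941 = 1.376723


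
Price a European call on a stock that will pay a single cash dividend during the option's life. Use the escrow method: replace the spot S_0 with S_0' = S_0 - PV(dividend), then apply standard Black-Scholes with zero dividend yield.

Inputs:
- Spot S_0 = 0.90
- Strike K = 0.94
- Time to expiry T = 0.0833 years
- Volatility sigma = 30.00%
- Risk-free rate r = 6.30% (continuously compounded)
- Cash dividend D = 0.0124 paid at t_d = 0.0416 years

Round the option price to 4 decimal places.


Answer: Price = 0.0133

Derivation:
PV(D) = D * exp(-r * t_d) = 0.0124 * 0.99738263 = 0.01236754
S_0' = S_0 - PV(D) = 0.9000 - 0.01236754 = 0.88763246
d1 = (ln(S_0'/K) + (r + sigma^2/2)*T) / (sigma*sqrt(T)) = -0.55812898
d2 = d1 - sigma*sqrt(T) = -0.64471420
exp(-rT) = 0.99476585
N(d1) = 0.28837816; N(d2) = 0.25955621
C = S_0' * N(d1) - K * exp(-rT) * N(d2) = 0.88763246 * 0.28837816 - 0.9400 * 0.99476585 * 0.25955621 = 0.0133


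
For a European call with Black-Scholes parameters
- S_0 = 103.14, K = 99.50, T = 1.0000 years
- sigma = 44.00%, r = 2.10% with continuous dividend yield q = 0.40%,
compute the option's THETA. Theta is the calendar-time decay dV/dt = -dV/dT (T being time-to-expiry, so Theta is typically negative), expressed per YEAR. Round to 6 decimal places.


Answer: Theta = -9.190574

Derivation:
d1 = 0.3402946465; d2 = -0.0997053535
phi(d1) = 0.3764994260; exp(-qT) = 0.9960079893; exp(-rT) = 0.9792189646
Theta = -S*exp(-qT)*phi(d1)*sigma/(2*sqrt(T)) - r*K*exp(-rT)*N(d2) + q*S*exp(-qT)*N(d1)
N(d1) = 0.6331826758; N(d2) = 0.4602891251; sqrt(T) = 1.0000000000
Term 1 = -103.1400 * 0.9960079893 * 0.3764994260 * 0.4400 / (2 * 1.0000000000) = -8.5089691360
Term 2 = -0.0210 * 99.5000 * 0.9792189646 * 0.4602891251 = -0.9417874647
Term 3 = 0.0040 * 103.1400 * 0.9960079893 * 0.6331826758 = 0.2601830284
Theta = -8.5089691360 + (-0.9417874647) + (0.2601830284) = -9.190574


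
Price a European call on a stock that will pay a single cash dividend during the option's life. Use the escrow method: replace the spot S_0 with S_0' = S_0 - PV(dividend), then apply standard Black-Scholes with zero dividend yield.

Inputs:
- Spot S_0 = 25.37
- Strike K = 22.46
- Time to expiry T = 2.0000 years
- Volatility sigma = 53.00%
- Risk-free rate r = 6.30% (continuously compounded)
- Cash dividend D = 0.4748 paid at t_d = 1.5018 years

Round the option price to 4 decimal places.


Answer: Price = 9.3955

Derivation:
PV(D) = D * exp(-r * t_d) = 0.4748 * 0.90972457 = 0.43193722
S_0' = S_0 - PV(D) = 25.3700 - 0.43193722 = 24.93806278
d1 = (ln(S_0'/K) + (r + sigma^2/2)*T) / (sigma*sqrt(T)) = 0.68250388
d2 = d1 - sigma*sqrt(T) = -0.06702930
exp(-rT) = 0.88161485
N(d1) = 0.75253981; N(d2) = 0.47327919
C = S_0' * N(d1) - K * exp(-rT) * N(d2) = 24.93806278 * 0.75253981 - 22.4600 * 0.88161485 * 0.47327919 = 9.3955


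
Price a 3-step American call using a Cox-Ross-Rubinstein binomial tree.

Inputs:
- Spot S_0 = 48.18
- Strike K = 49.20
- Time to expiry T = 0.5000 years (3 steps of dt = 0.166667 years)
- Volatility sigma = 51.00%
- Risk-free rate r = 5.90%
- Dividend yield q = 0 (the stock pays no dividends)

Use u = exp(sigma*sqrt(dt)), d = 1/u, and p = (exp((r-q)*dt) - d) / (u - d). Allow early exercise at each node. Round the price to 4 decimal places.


dt = T/N = 0.166667
u = exp(sigma*sqrt(dt)) = 1.231468; d = 1/u = 0.812039
p = (exp((r-q)*dt) - d) / (u - d) = 0.471696
Discount per step: exp(-r*dt) = 0.990215
Stock lattice S(k, i) with i counting down-moves:
  k=0: S(0,0) = 48.1800
  k=1: S(1,0) = 59.3321; S(1,1) = 39.1241
  k=2: S(2,0) = 73.0656; S(2,1) = 48.1800; S(2,2) = 31.7703
  k=3: S(3,0) = 89.9779; S(3,1) = 59.3321; S(3,2) = 39.1241; S(3,3) = 25.7987
Terminal payoffs V(N, i) = max(S_T - K, 0):
  V(3,0) = 40.777882; V(3,1) = 10.132109; V(3,2) = 0.000000; V(3,3) = 0.000000
Backward induction: V(k, i) = exp(-r*dt) * [p * V(k+1, i) + (1-p) * V(k+1, i+1)]; then take max(V_cont, immediate exercise) for American.
  V(2,0) = exp(-r*dt) * [p*40.777882 + (1-p)*10.132109] = 24.346999; exercise = 23.865570; V(2,0) = max -> 24.346999
  V(2,1) = exp(-r*dt) * [p*10.132109 + (1-p)*0.000000] = 4.732508; exercise = 0.000000; V(2,1) = max -> 4.732508
  V(2,2) = exp(-r*dt) * [p*0.000000 + (1-p)*0.000000] = 0.000000; exercise = 0.000000; V(2,2) = max -> 0.000000
  V(1,0) = exp(-r*dt) * [p*24.346999 + (1-p)*4.732508] = 13.847740; exercise = 10.132109; V(1,0) = max -> 13.847740
  V(1,1) = exp(-r*dt) * [p*4.732508 + (1-p)*0.000000] = 2.210461; exercise = 0.000000; V(1,1) = max -> 2.210461
  V(0,0) = exp(-r*dt) * [p*13.847740 + (1-p)*2.210461] = 7.624374; exercise = 0.000000; V(0,0) = max -> 7.624374

Answer: Price = V(0,0) = 7.6244


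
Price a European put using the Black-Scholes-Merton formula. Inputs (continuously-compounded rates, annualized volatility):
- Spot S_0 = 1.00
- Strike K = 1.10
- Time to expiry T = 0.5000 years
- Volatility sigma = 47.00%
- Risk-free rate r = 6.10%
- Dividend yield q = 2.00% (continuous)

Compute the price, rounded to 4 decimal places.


d1 = (ln(S/K) + (r - q + 0.5*sigma^2) * T) / (sigma * sqrt(T)) = -0.05893112
d2 = d1 - sigma * sqrt(T) = -0.39127131
exp(-rT) = 0.96996043; exp(-qT) = 0.99004983
P = K * exp(-rT) * N(-d2) - S_0 * exp(-qT) * N(-d1)
N(-d1) = 0.52349651; N(-d2) = 0.65220165
P = 1.1000 * 0.96996043 * 0.65220165 - 1.0000 * 0.99004983 * 0.52349651 = 0.1776

Answer: Price = 0.1776


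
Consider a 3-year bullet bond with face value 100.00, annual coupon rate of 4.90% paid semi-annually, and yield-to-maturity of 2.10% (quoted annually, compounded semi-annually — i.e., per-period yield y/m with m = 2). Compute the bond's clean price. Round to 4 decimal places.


Coupon per period c = face * coupon_rate / m = 2.450000
Periods per year m = 2; per-period yield y/m = 0.010500
Number of cashflows N = 6
Cashflows (t years, CF_t, discount factor 1/(1+y/m)^(m*t), PV):
  t = 0.5000: CF_t = 2.450000, DF = 0.989609, PV = 2.424542
  t = 1.0000: CF_t = 2.450000, DF = 0.979326, PV = 2.399349
  t = 1.5000: CF_t = 2.450000, DF = 0.969150, PV = 2.374418
  t = 2.0000: CF_t = 2.450000, DF = 0.959080, PV = 2.349745
  t = 2.5000: CF_t = 2.450000, DF = 0.949114, PV = 2.325329
  t = 3.0000: CF_t = 102.450000, DF = 0.939252, PV = 96.226360
Price P = sum_t PV_t = 108.099744

Answer: Price = 108.0997


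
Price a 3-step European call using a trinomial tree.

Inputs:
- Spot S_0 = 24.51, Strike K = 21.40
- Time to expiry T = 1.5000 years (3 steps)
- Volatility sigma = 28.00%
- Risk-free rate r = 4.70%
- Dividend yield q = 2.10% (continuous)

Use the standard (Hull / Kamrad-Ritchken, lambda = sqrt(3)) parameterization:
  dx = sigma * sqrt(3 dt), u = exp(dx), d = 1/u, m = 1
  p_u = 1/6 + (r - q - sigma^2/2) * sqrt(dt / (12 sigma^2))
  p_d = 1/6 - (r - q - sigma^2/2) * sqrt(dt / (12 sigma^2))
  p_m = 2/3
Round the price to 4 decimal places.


dt = T/N = 0.500000; dx = sigma*sqrt(3*dt) = 0.342929
u = exp(dx) = 1.409068; d = 1/u = 0.709689
p_u = 0.157044, p_m = 0.666667, p_d = 0.176290
Discount per step: exp(-r*dt) = 0.976774
Stock lattice S(k, j) with j the centered position index:
  k=0: S(0,+0) = 24.5100
  k=1: S(1,-1) = 17.3945; S(1,+0) = 24.5100; S(1,+1) = 34.5363
  k=2: S(2,-2) = 12.3447; S(2,-1) = 17.3945; S(2,+0) = 24.5100; S(2,+1) = 34.5363; S(2,+2) = 48.6639
  k=3: S(3,-3) = 8.7609; S(3,-2) = 12.3447; S(3,-1) = 17.3945; S(3,+0) = 24.5100; S(3,+1) = 34.5363; S(3,+2) = 48.6639; S(3,+3) = 68.5708
Terminal payoffs V(N, j) = max(S_T - K, 0):
  V(3,-3) = 0.000000; V(3,-2) = 0.000000; V(3,-1) = 0.000000; V(3,+0) = 3.110000; V(3,+1) = 13.136259; V(3,+2) = 27.263941; V(3,+3) = 47.170807
Backward induction: V(k, j) = exp(-r*dt) * [p_u * V(k+1, j+1) + p_m * V(k+1, j) + p_d * V(k+1, j-1)]
  V(2,-2) = exp(-r*dt) * [p_u*0.000000 + p_m*0.000000 + p_d*0.000000] = 0.000000
  V(2,-1) = exp(-r*dt) * [p_u*3.110000 + p_m*0.000000 + p_d*0.000000] = 0.477062
  V(2,+0) = exp(-r*dt) * [p_u*13.136259 + p_m*3.110000 + p_d*0.000000] = 4.040230
  V(2,+1) = exp(-r*dt) * [p_u*27.263941 + p_m*13.136259 + p_d*3.110000] = 13.271815
  V(2,+2) = exp(-r*dt) * [p_u*47.170807 + p_m*27.263941 + p_d*13.136259] = 27.251627
  V(1,-1) = exp(-r*dt) * [p_u*4.040230 + p_m*0.477062 + p_d*0.000000] = 0.930410
  V(1,+0) = exp(-r*dt) * [p_u*13.271815 + p_m*4.040230 + p_d*0.477062] = 4.748921
  V(1,+1) = exp(-r*dt) * [p_u*27.251627 + p_m*13.271815 + p_d*4.040230] = 13.518379
  V(0,+0) = exp(-r*dt) * [p_u*13.518379 + p_m*4.748921 + p_d*0.930410] = 5.326295

Answer: Price = V(0,0) = 5.3263


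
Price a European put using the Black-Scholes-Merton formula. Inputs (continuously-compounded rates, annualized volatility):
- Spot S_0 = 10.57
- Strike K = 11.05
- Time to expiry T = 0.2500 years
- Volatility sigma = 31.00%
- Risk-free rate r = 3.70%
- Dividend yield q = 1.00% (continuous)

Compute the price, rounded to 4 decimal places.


Answer: Price = 0.8856

Derivation:
d1 = (ln(S/K) + (r - q + 0.5*sigma^2) * T) / (sigma * sqrt(T)) = -0.16547179
d2 = d1 - sigma * sqrt(T) = -0.32047179
exp(-rT) = 0.99079265; exp(-qT) = 0.99750312
P = K * exp(-rT) * N(-d2) - S_0 * exp(-qT) * N(-d1)
N(-d1) = 0.56571368; N(-d2) = 0.62569465
P = 11.0500 * 0.99079265 * 0.62569465 - 10.5700 * 0.99750312 * 0.56571368 = 0.8856


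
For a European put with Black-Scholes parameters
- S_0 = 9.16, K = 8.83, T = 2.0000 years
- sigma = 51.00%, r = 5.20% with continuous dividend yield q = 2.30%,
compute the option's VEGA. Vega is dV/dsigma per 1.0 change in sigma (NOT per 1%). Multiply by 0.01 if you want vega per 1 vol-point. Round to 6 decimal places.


Answer: Vega = 4.373189

Derivation:
d1 = 0.4919122314; d2 = -0.2293366854
phi(d1) = 0.3534803596; exp(-qT) = 0.9550419622; exp(-rT) = 0.9012252974
Vega = S * exp(-qT) * phi(d1) * sqrt(T) = 9.1600 * 0.9550419622 * 0.3534803596 * 1.4142135624 = 4.373189


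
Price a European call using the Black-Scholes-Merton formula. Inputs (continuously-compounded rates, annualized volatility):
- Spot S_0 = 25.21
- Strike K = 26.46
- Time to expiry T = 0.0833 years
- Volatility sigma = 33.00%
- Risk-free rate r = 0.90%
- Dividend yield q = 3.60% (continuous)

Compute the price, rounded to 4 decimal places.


d1 = (ln(S/K) + (r - q + 0.5*sigma^2) * T) / (sigma * sqrt(T)) = -0.48409305
d2 = d1 - sigma * sqrt(T) = -0.57933679
exp(-rT) = 0.99925058; exp(-qT) = 0.99700569
C = S_0 * exp(-qT) * N(d1) - K * exp(-rT) * N(d2)
N(d1) = 0.31415992; N(d2) = 0.28118097
C = 25.2100 * 0.99700569 * 0.31415992 - 26.4600 * 0.99925058 * 0.28118097 = 0.4618

Answer: Price = 0.4618


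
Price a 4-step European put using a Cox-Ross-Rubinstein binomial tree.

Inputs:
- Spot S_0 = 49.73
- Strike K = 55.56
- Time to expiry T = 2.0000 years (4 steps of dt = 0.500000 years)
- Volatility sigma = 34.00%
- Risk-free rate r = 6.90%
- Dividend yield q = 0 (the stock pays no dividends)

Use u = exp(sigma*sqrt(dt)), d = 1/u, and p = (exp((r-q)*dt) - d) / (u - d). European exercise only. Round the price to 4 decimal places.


dt = T/N = 0.500000
u = exp(sigma*sqrt(dt)) = 1.271778; d = 1/u = 0.786300
p = (exp((r-q)*dt) - d) / (u - d) = 0.512488
Discount per step: exp(-r*dt) = 0.966088
Stock lattice S(k, i) with i counting down-moves:
  k=0: S(0,0) = 49.7300
  k=1: S(1,0) = 63.2455; S(1,1) = 39.1027
  k=2: S(2,0) = 80.4343; S(2,1) = 49.7300; S(2,2) = 30.7465
  k=3: S(3,0) = 102.2946; S(3,1) = 63.2455; S(3,2) = 39.1027; S(3,3) = 24.1760
  k=4: S(4,0) = 130.0961; S(4,1) = 80.4343; S(4,2) = 49.7300; S(4,3) = 30.7465; S(4,4) = 19.0096
Terminal payoffs V(N, i) = max(K - S_T, 0):
  V(4,0) = 0.000000; V(4,1) = 0.000000; V(4,2) = 5.830000; V(4,3) = 24.813512; V(4,4) = 36.550418
Backward induction: V(k, i) = exp(-r*dt) * [p * V(k+1, i) + (1-p) * V(k+1, i+1)].
  V(3,0) = exp(-r*dt) * [p*0.000000 + (1-p)*0.000000] = 0.000000
  V(3,1) = exp(-r*dt) * [p*0.000000 + (1-p)*5.830000] = 2.745812
  V(3,2) = exp(-r*dt) * [p*5.830000 + (1-p)*24.813512] = 14.573147
  V(3,3) = exp(-r*dt) * [p*24.813512 + (1-p)*36.550418] = 29.499891
  V(2,0) = exp(-r*dt) * [p*0.000000 + (1-p)*2.745812] = 1.293222
  V(2,1) = exp(-r*dt) * [p*2.745812 + (1-p)*14.573147] = 8.223133
  V(2,2) = exp(-r*dt) * [p*14.573147 + (1-p)*29.499891] = 21.109143
  V(1,0) = exp(-r*dt) * [p*1.293222 + (1-p)*8.223133] = 4.513215
  V(1,1) = exp(-r*dt) * [p*8.223133 + (1-p)*21.109143] = 14.013324
  V(0,0) = exp(-r*dt) * [p*4.513215 + (1-p)*14.013324] = 8.834524

Answer: Price = V(0,0) = 8.8345


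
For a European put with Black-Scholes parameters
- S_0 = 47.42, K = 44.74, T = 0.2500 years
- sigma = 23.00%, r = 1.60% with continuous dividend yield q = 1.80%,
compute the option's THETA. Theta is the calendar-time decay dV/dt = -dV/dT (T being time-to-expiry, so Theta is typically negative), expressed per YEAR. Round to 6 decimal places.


d1 = 0.5590315180; d2 = 0.4440315180
phi(d1) = 0.3412306449; exp(-qT) = 0.9955101098; exp(-rT) = 0.9960079893
Theta = -S*exp(-qT)*phi(d1)*sigma/(2*sqrt(T)) + r*K*exp(-rT)*N(-d2) - q*S*exp(-qT)*N(-d1)
N(-d1) = 0.2880701051; N(-d2) = 0.3285098984; sqrt(T) = 0.5000000000
Term 1 = -47.4200 * 0.9955101098 * 0.3412306449 * 0.2300 / (2 * 0.5000000000) = -3.7049562793
Term 2 = 0.0160 * 44.7400 * 0.9960079893 * 0.3285098984 = 0.2342217623
Term 3 = -0.0180 * 47.4200 * 0.9955101098 * 0.2880701051 = -0.2447811217
Theta = -3.7049562793 + (0.2342217623) + (-0.2447811217) = -3.715516

Answer: Theta = -3.715516


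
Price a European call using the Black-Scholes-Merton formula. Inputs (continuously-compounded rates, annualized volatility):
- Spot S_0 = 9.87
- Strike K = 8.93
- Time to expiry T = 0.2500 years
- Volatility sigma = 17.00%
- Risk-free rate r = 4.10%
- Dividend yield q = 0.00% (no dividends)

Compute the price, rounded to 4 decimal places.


Answer: Price = 1.0673

Derivation:
d1 = (ln(S/K) + (r - q + 0.5*sigma^2) * T) / (sigma * sqrt(T)) = 1.34054069
d2 = d1 - sigma * sqrt(T) = 1.25554069
exp(-rT) = 0.98980235; exp(-qT) = 1.00000000
C = S_0 * exp(-qT) * N(d1) - K * exp(-rT) * N(d2)
N(d1) = 0.90996519; N(d2) = 0.89535873
C = 9.8700 * 1.00000000 * 0.90996519 - 8.9300 * 0.98980235 * 0.89535873 = 1.0673


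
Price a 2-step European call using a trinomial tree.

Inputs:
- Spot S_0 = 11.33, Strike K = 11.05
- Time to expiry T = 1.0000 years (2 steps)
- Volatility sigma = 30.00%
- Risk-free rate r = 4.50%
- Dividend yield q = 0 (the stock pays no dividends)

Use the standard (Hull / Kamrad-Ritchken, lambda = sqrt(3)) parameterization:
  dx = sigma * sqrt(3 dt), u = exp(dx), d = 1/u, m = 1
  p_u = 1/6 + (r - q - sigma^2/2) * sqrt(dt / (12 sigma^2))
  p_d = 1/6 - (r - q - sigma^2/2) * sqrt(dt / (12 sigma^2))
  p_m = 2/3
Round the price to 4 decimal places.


Answer: Price = V(0,0) = 1.5960

Derivation:
dt = T/N = 0.500000; dx = sigma*sqrt(3*dt) = 0.367423
u = exp(dx) = 1.444009; d = 1/u = 0.692516
p_u = 0.166667, p_m = 0.666667, p_d = 0.166667
Discount per step: exp(-r*dt) = 0.977751
Stock lattice S(k, j) with j the centered position index:
  k=0: S(0,+0) = 11.3300
  k=1: S(1,-1) = 7.8462; S(1,+0) = 11.3300; S(1,+1) = 16.3606
  k=2: S(2,-2) = 5.4336; S(2,-1) = 7.8462; S(2,+0) = 11.3300; S(2,+1) = 16.3606; S(2,+2) = 23.6249
Terminal payoffs V(N, j) = max(S_T - K, 0):
  V(2,-2) = 0.000000; V(2,-1) = 0.000000; V(2,+0) = 0.280000; V(2,+1) = 5.310625; V(2,+2) = 12.574894
Backward induction: V(k, j) = exp(-r*dt) * [p_u * V(k+1, j+1) + p_m * V(k+1, j) + p_d * V(k+1, j-1)]
  V(1,-1) = exp(-r*dt) * [p_u*0.280000 + p_m*0.000000 + p_d*0.000000] = 0.045628
  V(1,+0) = exp(-r*dt) * [p_u*5.310625 + p_m*0.280000 + p_d*0.000000] = 1.047925
  V(1,+1) = exp(-r*dt) * [p_u*12.574894 + p_m*5.310625 + p_d*0.280000] = 5.556462
  V(0,+0) = exp(-r*dt) * [p_u*5.556462 + p_m*1.047925 + p_d*0.045628] = 1.595982


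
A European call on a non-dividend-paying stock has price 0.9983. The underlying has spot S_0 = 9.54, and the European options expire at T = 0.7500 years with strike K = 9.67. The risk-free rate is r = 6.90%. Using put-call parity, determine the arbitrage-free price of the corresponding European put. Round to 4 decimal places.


Answer: Put price = 0.6406

Derivation:
Put-call parity: C - P = S_0 * exp(-qT) - K * exp(-rT).
S_0 * exp(-qT) = 9.5400 * 1.00000000 = 9.54000000
K * exp(-rT) = 9.6700 * 0.94956623 = 9.18230543
P = C - S*exp(-qT) + K*exp(-rT)
P = 0.9983 - 9.54000000 + 9.18230543 = 0.6406


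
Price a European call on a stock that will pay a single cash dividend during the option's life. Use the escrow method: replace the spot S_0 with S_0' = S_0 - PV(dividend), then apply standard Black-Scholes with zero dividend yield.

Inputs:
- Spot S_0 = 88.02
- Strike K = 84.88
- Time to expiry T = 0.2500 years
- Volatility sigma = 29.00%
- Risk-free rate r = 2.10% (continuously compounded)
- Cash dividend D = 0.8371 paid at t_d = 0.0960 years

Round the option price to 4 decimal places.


Answer: Price = 6.4544

Derivation:
PV(D) = D * exp(-r * t_d) = 0.8371 * 0.99798603 = 0.83541411
S_0' = S_0 - PV(D) = 88.0200 - 0.83541411 = 87.18458589
d1 = (ln(S_0'/K) + (r + sigma^2/2)*T) / (sigma*sqrt(T)) = 0.29345899
d2 = d1 - sigma*sqrt(T) = 0.14845899
exp(-rT) = 0.99476376
N(d1) = 0.61541433; N(d2) = 0.55900973
C = S_0' * N(d1) - K * exp(-rT) * N(d2) = 87.18458589 * 0.61541433 - 84.8800 * 0.99476376 * 0.55900973 = 6.4544


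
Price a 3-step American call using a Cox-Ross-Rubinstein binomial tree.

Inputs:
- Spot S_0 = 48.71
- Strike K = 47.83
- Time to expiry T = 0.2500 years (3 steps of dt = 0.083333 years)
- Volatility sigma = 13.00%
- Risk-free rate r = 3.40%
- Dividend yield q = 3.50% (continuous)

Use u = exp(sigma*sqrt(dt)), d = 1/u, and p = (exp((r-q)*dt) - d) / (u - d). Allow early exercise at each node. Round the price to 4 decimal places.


dt = T/N = 0.083333
u = exp(sigma*sqrt(dt)) = 1.038241; d = 1/u = 0.963168
p = (exp((r-q)*dt) - d) / (u - d) = 0.489509
Discount per step: exp(-r*dt) = 0.997171
Stock lattice S(k, i) with i counting down-moves:
  k=0: S(0,0) = 48.7100
  k=1: S(1,0) = 50.5727; S(1,1) = 46.9159
  k=2: S(2,0) = 52.5067; S(2,1) = 48.7100; S(2,2) = 45.1879
  k=3: S(3,0) = 54.5146; S(3,1) = 50.5727; S(3,2) = 46.9159; S(3,3) = 43.5235
Terminal payoffs V(N, i) = max(S_T - K, 0):
  V(3,0) = 6.684551; V(3,1) = 2.742711; V(3,2) = 0.000000; V(3,3) = 0.000000
Backward induction: V(k, i) = exp(-r*dt) * [p * V(k+1, i) + (1-p) * V(k+1, i+1)]; then take max(V_cont, immediate exercise) for American.
  V(2,0) = exp(-r*dt) * [p*6.684551 + (1-p)*2.742711] = 4.659058; exercise = 4.676653; V(2,0) = max -> 4.676653
  V(2,1) = exp(-r*dt) * [p*2.742711 + (1-p)*0.000000] = 1.338783; exercise = 0.880000; V(2,1) = max -> 1.338783
  V(2,2) = exp(-r*dt) * [p*0.000000 + (1-p)*0.000000] = 0.000000; exercise = 0.000000; V(2,2) = max -> 0.000000
  V(1,0) = exp(-r*dt) * [p*4.676653 + (1-p)*1.338783] = 2.964290; exercise = 2.742711; V(1,0) = max -> 2.964290
  V(1,1) = exp(-r*dt) * [p*1.338783 + (1-p)*0.000000] = 0.653493; exercise = 0.000000; V(1,1) = max -> 0.653493
  V(0,0) = exp(-r*dt) * [p*2.964290 + (1-p)*0.653493] = 1.779600; exercise = 0.880000; V(0,0) = max -> 1.779600

Answer: Price = V(0,0) = 1.7796


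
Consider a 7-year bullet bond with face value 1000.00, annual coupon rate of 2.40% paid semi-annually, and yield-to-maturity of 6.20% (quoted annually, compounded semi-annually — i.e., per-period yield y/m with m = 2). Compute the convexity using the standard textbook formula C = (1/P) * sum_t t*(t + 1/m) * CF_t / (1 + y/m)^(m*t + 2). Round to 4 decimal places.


Coupon per period c = face * coupon_rate / m = 12.000000
Periods per year m = 2; per-period yield y/m = 0.031000
Number of cashflows N = 14
Cashflows (t years, CF_t, discount factor 1/(1+y/m)^(m*t), PV):
  t = 0.5000: CF_t = 12.000000, DF = 0.969932, PV = 11.639185
  t = 1.0000: CF_t = 12.000000, DF = 0.940768, PV = 11.289219
  t = 1.5000: CF_t = 12.000000, DF = 0.912481, PV = 10.949776
  t = 2.0000: CF_t = 12.000000, DF = 0.885045, PV = 10.620540
  t = 2.5000: CF_t = 12.000000, DF = 0.858434, PV = 10.301202
  t = 3.0000: CF_t = 12.000000, DF = 0.832622, PV = 9.991467
  t = 3.5000: CF_t = 12.000000, DF = 0.807587, PV = 9.691045
  t = 4.0000: CF_t = 12.000000, DF = 0.783305, PV = 9.399655
  t = 4.5000: CF_t = 12.000000, DF = 0.759752, PV = 9.117027
  t = 5.0000: CF_t = 12.000000, DF = 0.736908, PV = 8.842898
  t = 5.5000: CF_t = 12.000000, DF = 0.714751, PV = 8.577010
  t = 6.0000: CF_t = 12.000000, DF = 0.693260, PV = 8.319118
  t = 6.5000: CF_t = 12.000000, DF = 0.672415, PV = 8.068979
  t = 7.0000: CF_t = 1012.000000, DF = 0.652197, PV = 660.023196
Price P = sum_t PV_t = 786.830317
Convexity numerator sum_t t*(t + 1/m) * CF_t / (1+y/m)^(m*t + 2):
  t = 0.5000: term = 5.474888
  t = 1.0000: term = 15.930809
  t = 1.5000: term = 30.903607
  t = 2.0000: term = 49.957335
  t = 2.5000: term = 72.682834
  t = 3.0000: term = 98.696380
  t = 3.5000: term = 127.638383
  t = 4.0000: term = 159.172156
  t = 4.5000: term = 192.982730
  t = 5.0000: term = 228.775734
  t = 5.5000: term = 266.276314
  t = 6.0000: term = 305.228118
  t = 6.5000: term = 345.392310
  t = 7.0000: term = 32598.766815
Convexity = (1/P) * sum = 34497.878413 / 786.830317 = 43.844114

Answer: Convexity = 43.8441


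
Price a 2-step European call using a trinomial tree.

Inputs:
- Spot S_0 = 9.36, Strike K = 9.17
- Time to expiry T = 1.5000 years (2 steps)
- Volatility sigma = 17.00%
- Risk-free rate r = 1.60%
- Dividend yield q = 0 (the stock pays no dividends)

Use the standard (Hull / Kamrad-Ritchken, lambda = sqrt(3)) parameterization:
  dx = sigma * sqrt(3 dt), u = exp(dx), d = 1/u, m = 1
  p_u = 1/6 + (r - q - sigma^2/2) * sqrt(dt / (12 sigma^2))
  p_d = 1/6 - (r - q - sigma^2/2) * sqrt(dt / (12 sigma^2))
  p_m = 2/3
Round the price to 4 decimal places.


Answer: Price = V(0,0) = 0.9112

Derivation:
dt = T/N = 0.750000; dx = sigma*sqrt(3*dt) = 0.255000
u = exp(dx) = 1.290462; d = 1/u = 0.774916
p_u = 0.168946, p_m = 0.666667, p_d = 0.164387
Discount per step: exp(-r*dt) = 0.988072
Stock lattice S(k, j) with j the centered position index:
  k=0: S(0,+0) = 9.3600
  k=1: S(1,-1) = 7.2532; S(1,+0) = 9.3600; S(1,+1) = 12.0787
  k=2: S(2,-2) = 5.6206; S(2,-1) = 7.2532; S(2,+0) = 9.3600; S(2,+1) = 12.0787; S(2,+2) = 15.5871
Terminal payoffs V(N, j) = max(S_T - K, 0):
  V(2,-2) = 0.000000; V(2,-1) = 0.000000; V(2,+0) = 0.190000; V(2,+1) = 2.908721; V(2,+2) = 6.417126
Backward induction: V(k, j) = exp(-r*dt) * [p_u * V(k+1, j+1) + p_m * V(k+1, j) + p_d * V(k+1, j-1)]
  V(1,-1) = exp(-r*dt) * [p_u*0.190000 + p_m*0.000000 + p_d*0.000000] = 0.031717
  V(1,+0) = exp(-r*dt) * [p_u*2.908721 + p_m*0.190000 + p_d*0.000000] = 0.610711
  V(1,+1) = exp(-r*dt) * [p_u*6.417126 + p_m*2.908721 + p_d*0.190000] = 3.018094
  V(0,+0) = exp(-r*dt) * [p_u*3.018094 + p_m*0.610711 + p_d*0.031717] = 0.911249


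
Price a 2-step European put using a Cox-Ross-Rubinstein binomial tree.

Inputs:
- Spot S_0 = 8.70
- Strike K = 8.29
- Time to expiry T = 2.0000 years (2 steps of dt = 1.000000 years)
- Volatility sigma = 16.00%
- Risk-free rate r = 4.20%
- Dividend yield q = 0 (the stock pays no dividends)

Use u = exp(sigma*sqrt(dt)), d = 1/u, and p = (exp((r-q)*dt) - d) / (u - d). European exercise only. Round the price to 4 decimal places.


Answer: Price = V(0,0) = 0.2996

Derivation:
dt = T/N = 1.000000
u = exp(sigma*sqrt(dt)) = 1.173511; d = 1/u = 0.852144
p = (exp((r-q)*dt) - d) / (u - d) = 0.593560
Discount per step: exp(-r*dt) = 0.958870
Stock lattice S(k, i) with i counting down-moves:
  k=0: S(0,0) = 8.7000
  k=1: S(1,0) = 10.2095; S(1,1) = 7.4137
  k=2: S(2,0) = 11.9810; S(2,1) = 8.7000; S(2,2) = 6.3175
Terminal payoffs V(N, i) = max(K - S_T, 0):
  V(2,0) = 0.000000; V(2,1) = 0.000000; V(2,2) = 1.972503
Backward induction: V(k, i) = exp(-r*dt) * [p * V(k+1, i) + (1-p) * V(k+1, i+1)].
  V(1,0) = exp(-r*dt) * [p*0.000000 + (1-p)*0.000000] = 0.000000
  V(1,1) = exp(-r*dt) * [p*0.000000 + (1-p)*1.972503] = 0.768730
  V(0,0) = exp(-r*dt) * [p*0.000000 + (1-p)*0.768730] = 0.299592


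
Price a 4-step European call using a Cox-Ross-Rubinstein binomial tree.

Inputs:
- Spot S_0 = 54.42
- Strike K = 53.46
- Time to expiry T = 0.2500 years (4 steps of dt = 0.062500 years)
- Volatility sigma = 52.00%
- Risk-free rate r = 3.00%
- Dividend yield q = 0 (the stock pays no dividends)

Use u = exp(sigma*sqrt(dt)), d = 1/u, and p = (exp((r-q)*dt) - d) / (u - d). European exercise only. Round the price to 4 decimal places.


dt = T/N = 0.062500
u = exp(sigma*sqrt(dt)) = 1.138828; d = 1/u = 0.878095
p = (exp((r-q)*dt) - d) / (u - d) = 0.474744
Discount per step: exp(-r*dt) = 0.998127
Stock lattice S(k, i) with i counting down-moves:
  k=0: S(0,0) = 54.4200
  k=1: S(1,0) = 61.9750; S(1,1) = 47.7860
  k=2: S(2,0) = 70.5789; S(2,1) = 54.4200; S(2,2) = 41.9606
  k=3: S(3,0) = 80.3773; S(3,1) = 61.9750; S(3,2) = 47.7860; S(3,3) = 36.8454
  k=4: S(4,0) = 91.5359; S(4,1) = 70.5789; S(4,2) = 54.4200; S(4,3) = 41.9606; S(4,4) = 32.3538
Terminal payoffs V(N, i) = max(S_T - K, 0):
  V(4,0) = 38.075945; V(4,1) = 17.118935; V(4,2) = 0.960000; V(4,3) = 0.000000; V(4,4) = 0.000000
Backward induction: V(k, i) = exp(-r*dt) * [p * V(k+1, i) + (1-p) * V(k+1, i+1)].
  V(3,0) = exp(-r*dt) * [p*38.075945 + (1-p)*17.118935] = 27.017438
  V(3,1) = exp(-r*dt) * [p*17.118935 + (1-p)*0.960000] = 8.615184
  V(3,2) = exp(-r*dt) * [p*0.960000 + (1-p)*0.000000] = 0.454900
  V(3,3) = exp(-r*dt) * [p*0.000000 + (1-p)*0.000000] = 0.000000
  V(2,0) = exp(-r*dt) * [p*27.017438 + (1-p)*8.615184] = 17.319035
  V(2,1) = exp(-r*dt) * [p*8.615184 + (1-p)*0.454900] = 4.320835
  V(2,2) = exp(-r*dt) * [p*0.454900 + (1-p)*0.000000] = 0.215556
  V(1,0) = exp(-r*dt) * [p*17.319035 + (1-p)*4.320835] = 10.471995
  V(1,1) = exp(-r*dt) * [p*4.320835 + (1-p)*0.215556] = 2.160457
  V(0,0) = exp(-r*dt) * [p*10.471995 + (1-p)*2.160457] = 6.094869

Answer: Price = V(0,0) = 6.0949


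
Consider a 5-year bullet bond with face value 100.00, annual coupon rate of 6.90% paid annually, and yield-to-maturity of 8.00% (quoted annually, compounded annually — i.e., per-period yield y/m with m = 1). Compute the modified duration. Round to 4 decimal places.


Coupon per period c = face * coupon_rate / m = 6.900000
Periods per year m = 1; per-period yield y/m = 0.080000
Number of cashflows N = 5
Cashflows (t years, CF_t, discount factor 1/(1+y/m)^(m*t), PV):
  t = 1.0000: CF_t = 6.900000, DF = 0.925926, PV = 6.388889
  t = 2.0000: CF_t = 6.900000, DF = 0.857339, PV = 5.915638
  t = 3.0000: CF_t = 6.900000, DF = 0.793832, PV = 5.477442
  t = 4.0000: CF_t = 6.900000, DF = 0.735030, PV = 5.071706
  t = 5.0000: CF_t = 106.900000, DF = 0.680583, PV = 72.754344
Price P = sum_t PV_t = 95.608019
First compute Macaulay numerator sum_t t * PV_t:
  t * PV_t at t = 1.0000: 6.388889
  t * PV_t at t = 2.0000: 11.831276
  t * PV_t at t = 3.0000: 16.432327
  t * PV_t at t = 4.0000: 20.286824
  t * PV_t at t = 5.0000: 363.771719
Macaulay duration D = 418.711035 / 95.608019 = 4.379455
Modified duration = D / (1 + y/m) = 4.379455 / (1 + 0.080000) = 4.055051

Answer: Modified duration = 4.0551


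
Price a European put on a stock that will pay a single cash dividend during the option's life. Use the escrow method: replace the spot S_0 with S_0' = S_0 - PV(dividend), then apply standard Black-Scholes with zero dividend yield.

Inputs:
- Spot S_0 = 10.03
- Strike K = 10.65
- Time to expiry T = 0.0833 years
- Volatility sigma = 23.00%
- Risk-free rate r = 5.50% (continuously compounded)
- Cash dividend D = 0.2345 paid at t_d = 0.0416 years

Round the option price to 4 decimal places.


PV(D) = D * exp(-r * t_d) = 0.2345 * 0.99771462 = 0.23396408
S_0' = S_0 - PV(D) = 10.0300 - 0.23396408 = 9.79603592
d1 = (ln(S_0'/K) + (r + sigma^2/2)*T) / (sigma*sqrt(T)) = -1.15689947
d2 = d1 - sigma*sqrt(T) = -1.22328147
exp(-rT) = 0.99542898
N(-d1) = 0.87634328; N(-d2) = 0.88938830
P = K * exp(-rT) * N(-d2) - S_0' * N(-d1) = 10.6500 * 0.99542898 * 0.88938830 - 9.79603592 * 0.87634328 = 0.8440

Answer: Price = 0.8440


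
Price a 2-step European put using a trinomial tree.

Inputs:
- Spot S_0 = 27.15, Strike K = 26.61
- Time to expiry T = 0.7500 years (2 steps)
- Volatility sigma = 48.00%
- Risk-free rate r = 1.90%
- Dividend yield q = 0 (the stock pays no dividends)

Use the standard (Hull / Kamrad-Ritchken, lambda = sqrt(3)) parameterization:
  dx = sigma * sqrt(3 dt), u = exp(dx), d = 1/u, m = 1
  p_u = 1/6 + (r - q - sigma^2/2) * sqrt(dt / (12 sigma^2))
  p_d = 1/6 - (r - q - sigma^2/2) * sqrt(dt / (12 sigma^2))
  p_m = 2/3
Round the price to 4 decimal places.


Answer: Price = V(0,0) = 3.4106

Derivation:
dt = T/N = 0.375000; dx = sigma*sqrt(3*dt) = 0.509117
u = exp(dx) = 1.663821; d = 1/u = 0.601026
p_u = 0.131238, p_m = 0.666667, p_d = 0.202096
Discount per step: exp(-r*dt) = 0.992900
Stock lattice S(k, j) with j the centered position index:
  k=0: S(0,+0) = 27.1500
  k=1: S(1,-1) = 16.3179; S(1,+0) = 27.1500; S(1,+1) = 45.1727
  k=2: S(2,-2) = 9.8075; S(2,-1) = 16.3179; S(2,+0) = 27.1500; S(2,+1) = 45.1727; S(2,+2) = 75.1594
Terminal payoffs V(N, j) = max(K - S_T, 0):
  V(2,-2) = 16.802540; V(2,-1) = 10.292141; V(2,+0) = 0.000000; V(2,+1) = 0.000000; V(2,+2) = 0.000000
Backward induction: V(k, j) = exp(-r*dt) * [p_u * V(k+1, j+1) + p_m * V(k+1, j) + p_d * V(k+1, j-1)]
  V(1,-1) = exp(-r*dt) * [p_u*0.000000 + p_m*10.292141 + p_d*16.802540] = 10.184325
  V(1,+0) = exp(-r*dt) * [p_u*0.000000 + p_m*0.000000 + p_d*10.292141] = 2.065230
  V(1,+1) = exp(-r*dt) * [p_u*0.000000 + p_m*0.000000 + p_d*0.000000] = 0.000000
  V(0,+0) = exp(-r*dt) * [p_u*0.000000 + p_m*2.065230 + p_d*10.184325] = 3.410640


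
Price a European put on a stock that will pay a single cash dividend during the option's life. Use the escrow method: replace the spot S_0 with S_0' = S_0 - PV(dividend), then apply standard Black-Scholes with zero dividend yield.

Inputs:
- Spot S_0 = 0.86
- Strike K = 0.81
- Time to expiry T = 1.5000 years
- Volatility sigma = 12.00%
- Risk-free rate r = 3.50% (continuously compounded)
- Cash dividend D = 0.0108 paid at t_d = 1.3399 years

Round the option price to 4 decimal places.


PV(D) = D * exp(-r * t_d) = 0.0108 * 0.95418615 = 0.01030521
S_0' = S_0 - PV(D) = 0.8600 - 0.01030521 = 0.84969479
d1 = (ln(S_0'/K) + (r + sigma^2/2)*T) / (sigma*sqrt(T)) = 0.75623210
d2 = d1 - sigma*sqrt(T) = 0.60926271
exp(-rT) = 0.94885432
N(-d1) = 0.22475503; N(-d2) = 0.27117516
P = K * exp(-rT) * N(-d2) - S_0' * N(-d1) = 0.8100 * 0.94885432 * 0.27117516 - 0.84969479 * 0.22475503 = 0.0174

Answer: Price = 0.0174


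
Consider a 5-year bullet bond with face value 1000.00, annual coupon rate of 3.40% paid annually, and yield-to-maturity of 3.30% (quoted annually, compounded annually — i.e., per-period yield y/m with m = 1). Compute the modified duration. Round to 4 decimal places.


Coupon per period c = face * coupon_rate / m = 34.000000
Periods per year m = 1; per-period yield y/m = 0.033000
Number of cashflows N = 5
Cashflows (t years, CF_t, discount factor 1/(1+y/m)^(m*t), PV):
  t = 1.0000: CF_t = 34.000000, DF = 0.968054, PV = 32.913843
  t = 2.0000: CF_t = 34.000000, DF = 0.937129, PV = 31.862384
  t = 3.0000: CF_t = 34.000000, DF = 0.907192, PV = 30.844515
  t = 4.0000: CF_t = 34.000000, DF = 0.878211, PV = 29.859163
  t = 5.0000: CF_t = 1034.000000, DF = 0.850156, PV = 879.060835
Price P = sum_t PV_t = 1004.540741
First compute Macaulay numerator sum_t t * PV_t:
  t * PV_t at t = 1.0000: 32.913843
  t * PV_t at t = 2.0000: 63.724769
  t * PV_t at t = 3.0000: 92.533546
  t * PV_t at t = 4.0000: 119.436652
  t * PV_t at t = 5.0000: 4395.304174
Macaulay duration D = 4703.912985 / 1004.540741 = 4.682650
Modified duration = D / (1 + y/m) = 4.682650 / (1 + 0.033000) = 4.533059

Answer: Modified duration = 4.5331
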